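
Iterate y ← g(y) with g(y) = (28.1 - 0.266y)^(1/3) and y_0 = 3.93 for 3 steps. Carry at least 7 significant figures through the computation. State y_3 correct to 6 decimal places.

3.011035

y_1 = g(3.930000) = 3.002022
y_2 = g(3.002022) = 3.011124
y_3 = g(3.011124) = 3.011035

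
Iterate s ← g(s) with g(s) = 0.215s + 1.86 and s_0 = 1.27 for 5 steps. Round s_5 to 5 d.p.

s_1 = g(1.270000) = 2.133050
s_2 = g(2.133050) = 2.318606
s_3 = g(2.318606) = 2.358500
s_4 = g(2.358500) = 2.367078
s_5 = g(2.367078) = 2.368922

2.36892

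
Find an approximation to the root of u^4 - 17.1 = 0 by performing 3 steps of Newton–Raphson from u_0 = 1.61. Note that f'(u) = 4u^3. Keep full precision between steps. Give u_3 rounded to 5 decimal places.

u_0 = 1.610000: f = -10.381018, f' = 16.693124 → u_1 = 1.610000 - (-10.381018)/(16.693124) = 2.231874
u_1 = 2.231874: f = 7.712961, f' = 44.470185 → u_2 = 2.231874 - (7.712961)/(44.470185) = 2.058433
u_2 = 2.058433: f = 0.853399, f' = 34.887513 → u_3 = 2.058433 - (0.853399)/(34.887513) = 2.033971

2.03397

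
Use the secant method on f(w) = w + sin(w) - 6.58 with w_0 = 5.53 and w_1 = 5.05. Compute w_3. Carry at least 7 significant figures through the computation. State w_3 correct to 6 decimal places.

6.413387

Secant update: w_(k+1) = w_k − f(w_k)·(w_k − w_(k-1))/(f(w_k) − f(w_(k-1))).
f(w_0) = -1.733966, f(w_1) = -2.473549
w_2 = 5.050000 - (-2.473549)·(5.050000 - 5.530000)/(-2.473549 - (-1.733966)) = 6.655369; f(w_2) = 0.439020
w_3 = 6.655369 - (0.439020)·(6.655369 - 5.050000)/(0.439020 - (-2.473549)) = 6.413387; f(w_3) = -0.036778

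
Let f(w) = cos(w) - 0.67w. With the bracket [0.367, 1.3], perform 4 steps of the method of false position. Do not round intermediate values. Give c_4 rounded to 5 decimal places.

0.91276

f(0.367000) = 0.687518, f(1.300000) = -0.603501
step 1: c = 0.863859, f(c) = 0.070723 > 0 → new bracket [0.863859, 1.300000]
step 2: c = 0.909608, f(c) = 0.004618 > 0 → new bracket [0.909608, 1.300000]
step 3: c = 0.912572, f(c) = 0.000289 > 0 → new bracket [0.912572, 1.300000]
step 4: c = 0.912758, f(c) = 0.000018 > 0 → new bracket [0.912758, 1.300000]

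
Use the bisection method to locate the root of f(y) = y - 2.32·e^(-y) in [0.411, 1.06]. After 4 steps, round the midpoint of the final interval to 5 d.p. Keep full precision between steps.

0.91803

f(0.411000) = -1.127130, f(1.060000) = 0.256223 (opposite signs)
step 1: m = 0.735500, f(m) = -0.376397 < 0 → root in [0.735500, 1.060000]
step 2: m = 0.897750, f(m) = -0.047616 < 0 → root in [0.897750, 1.060000]
step 3: m = 0.978875, f(m) = 0.107173 > 0 → root in [0.897750, 0.978875]
step 4: m = 0.938313, f(m) = 0.030525 > 0 → root in [0.897750, 0.938313]
Midpoint of [0.897750, 0.938313] = 0.918031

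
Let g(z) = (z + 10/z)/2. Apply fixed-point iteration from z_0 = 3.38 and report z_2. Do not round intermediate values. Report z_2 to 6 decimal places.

z_1 = g(3.380000) = 3.169290
z_2 = g(3.169290) = 3.162285

3.162285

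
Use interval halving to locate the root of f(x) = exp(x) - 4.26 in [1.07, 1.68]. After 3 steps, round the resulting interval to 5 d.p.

[1.37500, 1.45125]

f(1.070000) = -1.344621, f(1.680000) = 1.105556 (opposite signs)
step 1: m = 1.375000, f(m) = -0.304923 < 0 → root in [1.375000, 1.680000]
step 2: m = 1.527500, f(m) = 0.346646 > 0 → root in [1.375000, 1.527500]
step 3: m = 1.451250, f(m) = 0.008447 > 0 → root in [1.375000, 1.451250]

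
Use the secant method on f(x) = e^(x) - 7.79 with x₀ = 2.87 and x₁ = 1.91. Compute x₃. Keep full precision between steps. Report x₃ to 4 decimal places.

2.0566

f(x_0) = 9.847018, f(x_1) = -1.036911
x_2 = 1.910000 - (-1.036911)·(1.910000 - 2.870000)/(-1.036911 - (9.847018)) = 2.001459; f(x_2) = -0.390154
x_3 = 2.001459 - (-0.390154)·(2.001459 - 1.910000)/(-0.390154 - (-1.036911)) = 2.056632; f(x_3) = 0.029586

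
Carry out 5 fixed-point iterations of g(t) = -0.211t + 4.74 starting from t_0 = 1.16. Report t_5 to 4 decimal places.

t_1 = g(1.160000) = 4.495240
t_2 = g(4.495240) = 3.791504
t_3 = g(3.791504) = 3.939993
t_4 = g(3.939993) = 3.908662
t_5 = g(3.908662) = 3.915272

3.9153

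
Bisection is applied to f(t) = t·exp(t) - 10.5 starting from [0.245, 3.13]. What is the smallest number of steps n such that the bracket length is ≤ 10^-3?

12

Initial width b − a = 3.13 − 0.245 = 2.885000.
After n steps the width is (b−a)/2^n; need (b−a)/2^n ≤ 10^-3.
So n ≥ log₂(2.885000/10^-3) = log₂(2885.0000) ≈ 11.4944.
Hence n = 12.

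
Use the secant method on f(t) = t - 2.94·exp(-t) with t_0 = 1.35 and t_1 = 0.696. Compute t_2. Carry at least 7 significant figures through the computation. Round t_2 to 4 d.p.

f(t_0) = 0.587834, f(t_1) = -0.769812
t_2 = 0.696000 - (-0.769812)·(0.696000 - 1.350000)/(-0.769812 - (0.587834)) = 1.066831; f(t_2) = 0.055185

1.0668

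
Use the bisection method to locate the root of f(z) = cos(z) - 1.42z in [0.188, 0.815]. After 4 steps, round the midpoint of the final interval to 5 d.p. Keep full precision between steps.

f(0.188000) = 0.715420, f(0.815000) = -0.471432 (opposite signs)
step 1: m = 0.501500, f(m) = 0.164732 > 0 → root in [0.501500, 0.815000]
step 2: m = 0.658250, f(m) = -0.143651 < 0 → root in [0.501500, 0.658250]
step 3: m = 0.579875, f(m) = 0.013109 > 0 → root in [0.579875, 0.658250]
step 4: m = 0.619062, f(m) = -0.064646 < 0 → root in [0.579875, 0.619062]
Midpoint of [0.579875, 0.619062] = 0.599469

0.59947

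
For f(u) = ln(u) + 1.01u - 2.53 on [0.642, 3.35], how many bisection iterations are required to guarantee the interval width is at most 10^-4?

15

Initial width b − a = 3.35 − 0.642 = 2.708000.
After n steps the width is (b−a)/2^n; need (b−a)/2^n ≤ 10^-4.
So n ≥ log₂(2.708000/10^-4) = log₂(27080.0000) ≈ 14.7249.
Hence n = 15.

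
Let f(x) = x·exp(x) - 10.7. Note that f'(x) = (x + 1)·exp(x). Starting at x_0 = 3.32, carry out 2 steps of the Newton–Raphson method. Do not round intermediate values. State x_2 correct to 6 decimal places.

Newton update: x ← x − f(x)/f'(x).
x_0 = 3.320000: f = 81.132364, f' = 119.492714 → x_1 = 3.320000 - (81.132364)/(119.492714) = 2.641027
x_1 = 2.641027: f = 26.347261, f' = 51.074859 → x_2 = 2.641027 - (26.347261)/(51.074859) = 2.125171

2.125171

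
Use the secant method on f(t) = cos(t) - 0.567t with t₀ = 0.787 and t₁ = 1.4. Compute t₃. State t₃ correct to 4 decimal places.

f(t_0) = 0.259744, f(t_1) = -0.623833
t_2 = 1.400000 - (-0.623833)·(1.400000 - 0.787000)/(-0.623833 - (0.259744)) = 0.967203; f(t_2) = 0.019200
t_3 = 0.967203 - (0.019200)·(0.967203 - 1.400000)/(0.019200 - (-0.623833)) = 0.980126; f(t_3) = 0.001187

0.9801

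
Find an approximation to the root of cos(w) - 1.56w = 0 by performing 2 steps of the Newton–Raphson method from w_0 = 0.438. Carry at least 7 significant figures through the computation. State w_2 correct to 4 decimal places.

Newton update: w ← w − f(w)/f'(w).
f'(w) = -sin(w) - 1.56
w_0 = 0.438000: f = 0.222322, f' = -1.984129 → w_1 = 0.438000 - (0.222322)/(-1.984129) = 0.550050
w_1 = 0.550050: f = -0.005580, f' = -2.082730 → w_2 = 0.550050 - (-0.005580)/(-2.082730) = 0.547371

0.5474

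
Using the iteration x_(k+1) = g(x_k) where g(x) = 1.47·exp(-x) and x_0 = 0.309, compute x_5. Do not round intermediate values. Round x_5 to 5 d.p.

0.80476

x_1 = g(0.309000) = 1.079246
x_2 = g(1.079246) = 0.499582
x_3 = g(0.499582) = 0.891973
x_4 = g(0.891973) = 0.602474
x_5 = g(0.602474) = 0.804759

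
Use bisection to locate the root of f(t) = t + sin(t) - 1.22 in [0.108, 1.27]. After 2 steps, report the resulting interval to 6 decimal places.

[0.398500, 0.689000]

f(0.108000) = -1.004210, f(1.270000) = 1.005101 (opposite signs)
step 1: m = 0.689000, f(m) = 0.104766 > 0 → root in [0.108000, 0.689000]
step 2: m = 0.398500, f(m) = -0.433464 < 0 → root in [0.398500, 0.689000]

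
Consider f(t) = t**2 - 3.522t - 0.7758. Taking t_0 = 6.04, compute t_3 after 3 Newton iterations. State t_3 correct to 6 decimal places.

3.731365

Newton update: t ← t − f(t)/f'(t).
f'(t) = 2t - 3.522
t_0 = 6.040000: f = 14.432920, f' = 8.558000 → t_1 = 6.040000 - (14.432920)/(8.558000) = 4.353517
t_1 = 4.353517: f = 2.844224, f' = 5.185034 → t_2 = 4.353517 - (2.844224)/(5.185034) = 3.804972
t_2 = 3.804972: f = 0.300902, f' = 4.087944 → t_3 = 3.804972 - (0.300902)/(4.087944) = 3.731365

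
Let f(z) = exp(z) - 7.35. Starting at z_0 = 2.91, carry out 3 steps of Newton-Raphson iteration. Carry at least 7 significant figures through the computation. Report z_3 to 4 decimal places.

1.9957

Newton update: z ← z − f(z)/f'(z).
f'(z) = exp(z)
z_0 = 2.910000: f = 11.006799, f' = 18.356799 → z_1 = 2.910000 - (11.006799)/(18.356799) = 2.310397
z_1 = 2.310397: f = 2.728421, f' = 10.078421 → z_2 = 2.310397 - (2.728421)/(10.078421) = 2.039678
z_2 = 2.039678: f = 0.338129, f' = 7.688129 → z_3 = 2.039678 - (0.338129)/(7.688129) = 1.995697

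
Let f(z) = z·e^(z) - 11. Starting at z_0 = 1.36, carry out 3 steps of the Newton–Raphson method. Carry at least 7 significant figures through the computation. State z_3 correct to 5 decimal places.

f'(z) = (z + 1)·e^(z)
z_0 = 1.360000: f = -5.701177, f' = 9.195016 → z_1 = 1.360000 - (-5.701177)/(9.195016) = 1.980029
z_1 = 1.980029: f = 3.341258, f' = 21.584211 → z_2 = 1.980029 - (3.341258)/(21.584211) = 1.825228
z_2 = 1.825228: f = 0.324097, f' = 17.528307 → z_3 = 1.825228 - (0.324097)/(17.528307) = 1.806738

1.80674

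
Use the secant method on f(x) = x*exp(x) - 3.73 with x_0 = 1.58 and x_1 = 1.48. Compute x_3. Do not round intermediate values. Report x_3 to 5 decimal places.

f(x_0) = 3.940830, f(x_1) = 2.771560
x_2 = 1.480000 - (2.771560)·(1.480000 - 1.580000)/(2.771560 - (3.940830)) = 1.242967; f(x_2) = 0.577975
x_3 = 1.242967 - (0.577975)·(1.242967 - 1.480000)/(0.577975 - (2.771560)) = 1.180512; f(x_3) = 0.113798

1.18051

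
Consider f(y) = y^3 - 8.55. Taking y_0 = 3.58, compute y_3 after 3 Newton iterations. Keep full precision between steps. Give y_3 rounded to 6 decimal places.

2.050657

f'(y) = 3y^2
y_0 = 3.580000: f = 37.332712, f' = 38.449200 → y_1 = 3.580000 - (37.332712)/(38.449200) = 2.609038
y_1 = 2.609038: f = 9.209929, f' = 20.421238 → y_2 = 2.609038 - (9.209929)/(20.421238) = 2.158040
y_2 = 2.158040: f = 1.500293, f' = 13.971416 → y_3 = 2.158040 - (1.500293)/(13.971416) = 2.050657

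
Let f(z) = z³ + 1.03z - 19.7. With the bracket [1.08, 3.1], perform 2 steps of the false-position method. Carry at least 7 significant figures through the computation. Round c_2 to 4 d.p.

f(1.080000) = -17.327888, f(3.100000) = 13.284000
step 1: c = 2.223423, f(c) = -6.418140 < 0 → new bracket [2.223423, 3.100000]
step 2: c = 2.508975, f(c) = -1.321862 < 0 → new bracket [2.508975, 3.100000]

2.5090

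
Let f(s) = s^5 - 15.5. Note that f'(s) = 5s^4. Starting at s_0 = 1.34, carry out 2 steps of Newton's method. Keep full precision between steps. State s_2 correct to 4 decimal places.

Newton update: s ← s − f(s)/f'(s).
s_0 = 1.340000: f = -11.179600, f' = 16.120897 → s_1 = 1.340000 - (-11.179600)/(16.120897) = 2.033485
s_1 = 2.033485: f = 19.270012, f' = 85.493653 → s_2 = 2.033485 - (19.270012)/(85.493653) = 1.808088

1.8081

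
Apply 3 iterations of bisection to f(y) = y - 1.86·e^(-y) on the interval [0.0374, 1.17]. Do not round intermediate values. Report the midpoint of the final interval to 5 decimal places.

f(0.037400) = -1.754321, f(1.170000) = 0.592717 (opposite signs)
step 1: m = 0.603700, f(m) = -0.413320 < 0 → root in [0.603700, 1.170000]
step 2: m = 0.886850, f(m) = 0.120620 > 0 → root in [0.603700, 0.886850]
step 3: m = 0.745275, f(m) = -0.137488 < 0 → root in [0.745275, 0.886850]
Midpoint of [0.745275, 0.886850] = 0.816062

0.81606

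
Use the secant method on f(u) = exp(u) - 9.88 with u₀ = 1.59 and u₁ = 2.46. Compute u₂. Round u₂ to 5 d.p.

2.22657

f(u_0) = -4.976251, f(u_1) = 1.824812
u_2 = 2.460000 - (1.824812)·(2.460000 - 1.590000)/(1.824812 - (-4.976251)) = 2.226568; f(u_2) = -0.611997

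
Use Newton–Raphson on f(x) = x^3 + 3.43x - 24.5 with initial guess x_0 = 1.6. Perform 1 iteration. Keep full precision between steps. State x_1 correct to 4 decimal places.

Newton update: x ← x − f(x)/f'(x).
f'(x) = 3x^2 + 3.43
x_0 = 1.600000: f = -14.916000, f' = 11.110000 → x_1 = 1.600000 - (-14.916000)/(11.110000) = 2.942574

2.9426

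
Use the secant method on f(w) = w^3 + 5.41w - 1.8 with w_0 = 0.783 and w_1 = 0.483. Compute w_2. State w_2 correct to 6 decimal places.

0.343472

f(w_0) = 2.916079, f(w_1) = 0.925709
w_2 = 0.483000 - (0.925709)·(0.483000 - 0.783000)/(0.925709 - (2.916079)) = 0.343472; f(w_2) = 0.098703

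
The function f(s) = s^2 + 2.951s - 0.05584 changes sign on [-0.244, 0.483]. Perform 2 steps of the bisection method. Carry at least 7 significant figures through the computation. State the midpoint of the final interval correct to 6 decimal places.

f(-0.244000) = -0.716348, f(0.483000) = 1.602782 (opposite signs)
step 1: m = 0.119500, f(m) = 0.311085 > 0 → root in [-0.244000, 0.119500]
step 2: m = -0.062250, f(m) = -0.235665 < 0 → root in [-0.062250, 0.119500]
Midpoint of [-0.062250, 0.119500] = 0.028625

0.028625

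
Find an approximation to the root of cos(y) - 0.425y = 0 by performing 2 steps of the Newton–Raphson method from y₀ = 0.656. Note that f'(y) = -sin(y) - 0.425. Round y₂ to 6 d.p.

y_0 = 0.656000: f = 0.513638, f' = -1.034952 → y_1 = 0.656000 - (0.513638)/(-1.034952) = 1.152292
y_1 = 1.152292: f = -0.083330, f' = -1.338698 → y_2 = 1.152292 - (-0.083330)/(-1.338698) = 1.090045

1.090045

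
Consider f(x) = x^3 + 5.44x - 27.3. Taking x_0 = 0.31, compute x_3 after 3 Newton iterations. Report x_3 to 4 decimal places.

f'(x) = 3x^2 + 5.44
x_0 = 0.310000: f = -25.583809, f' = 5.728300 → x_1 = 0.310000 - (-25.583809)/(5.728300) = 4.776213
x_1 = 4.776213: f = 107.638589, f' = 73.876637 → x_2 = 4.776213 - (107.638589)/(73.876637) = 3.319209
x_2 = 3.319209: f = 27.324705, f' = 38.491440 → x_3 = 3.319209 - (27.324705)/(38.491440) = 2.609318

2.6093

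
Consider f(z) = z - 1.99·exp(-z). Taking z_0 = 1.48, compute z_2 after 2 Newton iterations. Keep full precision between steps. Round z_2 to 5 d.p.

0.84891

Newton update: z ← z − f(z)/f'(z).
f'(z) = 1 + 1.99·exp(-z)
z_0 = 1.480000: f = 1.027001, f' = 1.452999 → z_1 = 1.480000 - (1.027001)/(1.452999) = 0.773185
z_1 = 0.773185: f = -0.145280, f' = 1.918466 → z_2 = 0.773185 - (-0.145280)/(1.918466) = 0.848913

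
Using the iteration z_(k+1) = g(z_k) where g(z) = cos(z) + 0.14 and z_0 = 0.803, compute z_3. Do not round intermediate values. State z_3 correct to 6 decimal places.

z_1 = g(0.803000) = 0.834552
z_2 = g(0.834552) = 0.811510
z_3 = g(0.811510) = 0.828404

0.828404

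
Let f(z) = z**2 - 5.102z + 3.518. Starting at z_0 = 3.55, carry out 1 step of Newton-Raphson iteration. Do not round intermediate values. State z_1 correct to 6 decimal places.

Newton update: z ← z − f(z)/f'(z).
f'(z) = 2z - 5.102
z_0 = 3.550000: f = -1.991600, f' = 1.998000 → z_1 = 3.550000 - (-1.991600)/(1.998000) = 4.546797

4.546797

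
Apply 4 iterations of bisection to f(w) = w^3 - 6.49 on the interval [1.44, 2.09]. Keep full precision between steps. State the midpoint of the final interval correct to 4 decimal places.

f(1.440000) = -3.504016, f(2.090000) = 2.639329 (opposite signs)
step 1: m = 1.765000, f(m) = -0.991628 < 0 → root in [1.765000, 2.090000]
step 2: m = 1.927500, f(m) = 0.671156 > 0 → root in [1.765000, 1.927500]
step 3: m = 1.846250, f(m) = -0.196800 < 0 → root in [1.846250, 1.927500]
step 4: m = 1.886875, f(m) = 0.227836 > 0 → root in [1.846250, 1.886875]
Midpoint of [1.846250, 1.886875] = 1.866562

1.8666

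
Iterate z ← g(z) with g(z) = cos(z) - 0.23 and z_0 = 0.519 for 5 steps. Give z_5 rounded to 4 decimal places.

z_1 = g(0.519000) = 0.638316
z_2 = g(0.638316) = 0.573101
z_3 = g(0.573101) = 0.610224
z_4 = g(0.610224) = 0.589520
z_5 = g(0.589520) = 0.601208

0.6012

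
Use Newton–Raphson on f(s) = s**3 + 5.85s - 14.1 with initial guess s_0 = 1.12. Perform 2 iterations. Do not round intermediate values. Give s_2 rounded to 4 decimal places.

f'(s) = 3s**2 + 5.85
s_0 = 1.120000: f = -6.143072, f' = 9.613200 → s_1 = 1.120000 - (-6.143072)/(9.613200) = 1.759025
s_1 = 1.759025: f = 1.633012, f' = 15.132503 → s_2 = 1.759025 - (1.633012)/(15.132503) = 1.651110

1.6511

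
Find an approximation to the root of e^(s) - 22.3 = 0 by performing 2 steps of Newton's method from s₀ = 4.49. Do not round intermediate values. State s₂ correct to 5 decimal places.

3.26982

f'(s) = e^(s)
s_0 = 4.490000: f = 66.821446, f' = 89.121446 → s_1 = 4.490000 - (66.821446)/(89.121446) = 3.740220
s_1 = 3.740220: f = 19.807268, f' = 42.107268 → s_2 = 3.740220 - (19.807268)/(42.107268) = 3.269820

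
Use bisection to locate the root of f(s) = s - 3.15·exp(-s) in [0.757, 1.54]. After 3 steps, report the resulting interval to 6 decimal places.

[1.050625, 1.148500]

f(0.757000) = -0.720575, f(1.540000) = 0.864700 (opposite signs)
step 1: m = 1.148500, f(m) = 0.149597 > 0 → root in [0.757000, 1.148500]
step 2: m = 0.952750, f(m) = -0.262139 < 0 → root in [0.952750, 1.148500]
step 3: m = 1.050625, f(m) = -0.050990 < 0 → root in [1.050625, 1.148500]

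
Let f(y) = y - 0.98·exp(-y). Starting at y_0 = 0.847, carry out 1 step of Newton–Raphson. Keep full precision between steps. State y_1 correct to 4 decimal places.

Newton update: y ← y − f(y)/f'(y).
f'(y) = 1 + 0.98·exp(-y)
y_0 = 0.847000: f = 0.426875, f' = 1.420125 → y_1 = 0.847000 - (0.426875)/(1.420125) = 0.546410

0.5464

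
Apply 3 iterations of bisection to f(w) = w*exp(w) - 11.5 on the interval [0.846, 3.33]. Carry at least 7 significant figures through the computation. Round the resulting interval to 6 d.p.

f(0.846000) = -9.528560, f(3.330000) = 81.534678 (opposite signs)
step 1: m = 2.088000, f(m) = 5.347574 > 0 → root in [0.846000, 2.088000]
step 2: m = 1.467000, f(m) = -5.138784 < 0 → root in [1.467000, 2.088000]
step 3: m = 1.777500, f(m) = -0.985998 < 0 → root in [1.777500, 2.088000]

[1.777500, 2.088000]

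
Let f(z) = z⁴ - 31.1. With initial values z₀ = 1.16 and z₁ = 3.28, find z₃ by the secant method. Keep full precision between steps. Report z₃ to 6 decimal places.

2.037480

f(z_0) = -29.289361, f(z_1) = 84.643171
z_2 = 3.280000 - (84.643171)·(3.280000 - 1.160000)/(84.643171 - (-29.289361)) = 1.705002; f(z_2) = -22.649168
z_3 = 1.705002 - (-22.649168)·(1.705002 - 3.280000)/(-22.649168 - (84.643171)) = 2.037480; f(z_3) = -13.866489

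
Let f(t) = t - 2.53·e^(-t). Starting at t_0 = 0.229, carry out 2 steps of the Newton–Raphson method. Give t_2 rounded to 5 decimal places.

0.95926

f'(t) = 1 + 2.53·e^(-t)
t_0 = 0.229000: f = -1.783181, f' = 3.012181 → t_1 = 0.229000 - (-1.783181)/(3.012181) = 0.820990
t_1 = 0.820990: f = -0.292199, f' = 2.113189 → t_2 = 0.820990 - (-0.292199)/(2.113189) = 0.959264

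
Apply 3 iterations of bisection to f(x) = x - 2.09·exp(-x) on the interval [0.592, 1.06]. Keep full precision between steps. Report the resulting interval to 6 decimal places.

f(0.592000) = -0.564229, f(1.060000) = 0.335907 (opposite signs)
step 1: m = 0.826000, f(m) = -0.088996 < 0 → root in [0.826000, 1.060000]
step 2: m = 0.943000, f(m) = 0.129033 > 0 → root in [0.826000, 0.943000]
step 3: m = 0.884500, f(m) = 0.021496 > 0 → root in [0.826000, 0.884500]

[0.826000, 0.884500]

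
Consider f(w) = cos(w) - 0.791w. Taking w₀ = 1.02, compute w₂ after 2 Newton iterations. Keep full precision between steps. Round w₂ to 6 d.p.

0.841974

f'(w) = -sin(w) - 0.791
w_0 = 1.020000: f = -0.283454, f' = -1.643108 → w_1 = 1.020000 - (-0.283454)/(-1.643108) = 0.847489
w_1 = 0.847489: f = -0.008496, f' = -1.540621 → w_2 = 0.847489 - (-0.008496)/(-1.540621) = 0.841974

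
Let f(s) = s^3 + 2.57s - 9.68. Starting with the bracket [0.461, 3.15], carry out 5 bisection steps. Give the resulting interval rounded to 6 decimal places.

f(0.461000) = -8.397258, f(3.150000) = 29.671375 (opposite signs)
step 1: m = 1.805500, f(m) = 0.845759 > 0 → root in [0.461000, 1.805500]
step 2: m = 1.133250, f(m) = -5.312165 < 0 → root in [1.133250, 1.805500]
step 3: m = 1.469375, f(m) = -2.731233 < 0 → root in [1.469375, 1.805500]
step 4: m = 1.637437, f(m) = -1.081486 < 0 → root in [1.637437, 1.805500]
step 5: m = 1.721469, f(m) = -0.154331 < 0 → root in [1.721469, 1.805500]

[1.721469, 1.805500]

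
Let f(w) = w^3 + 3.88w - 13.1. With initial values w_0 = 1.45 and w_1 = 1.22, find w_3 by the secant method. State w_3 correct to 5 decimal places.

1.79247

f(w_0) = -4.425375, f(w_1) = -6.550552
w_2 = 1.220000 - (-6.550552)·(1.220000 - 1.450000)/(-6.550552 - (-4.425375)) = 1.928942; f(w_2) = 1.561534
w_3 = 1.928942 - (1.561534)·(1.928942 - 1.220000)/(1.561534 - (-6.550552)) = 1.792474; f(w_3) = -0.386044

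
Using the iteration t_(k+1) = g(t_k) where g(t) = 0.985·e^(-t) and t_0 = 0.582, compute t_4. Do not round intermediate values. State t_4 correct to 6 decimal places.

0.563700

t_1 = g(0.582000) = 0.550398
t_2 = g(0.550398) = 0.568069
t_3 = g(0.568069) = 0.558119
t_4 = g(0.558119) = 0.563700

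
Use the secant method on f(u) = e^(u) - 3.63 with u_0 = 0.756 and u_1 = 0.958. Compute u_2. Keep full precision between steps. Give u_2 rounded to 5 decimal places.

1.39168

f(u_0) = -1.500260, f(u_1) = -1.023522
u_2 = 0.958000 - (-1.023522)·(0.958000 - 0.756000)/(-1.023522 - (-1.500260)) = 1.391679; f(u_2) = 0.391597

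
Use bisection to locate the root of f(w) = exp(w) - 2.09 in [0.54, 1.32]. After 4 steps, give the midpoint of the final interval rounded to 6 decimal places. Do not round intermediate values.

f(0.540000) = -0.373993, f(1.320000) = 1.653421 (opposite signs)
step 1: m = 0.930000, f(m) = 0.444509 > 0 → root in [0.540000, 0.930000]
step 2: m = 0.735000, f(m) = -0.004518 < 0 → root in [0.735000, 0.930000]
step 3: m = 0.832500, f(m) = 0.209059 > 0 → root in [0.735000, 0.832500]
step 4: m = 0.783750, f(m) = 0.099668 > 0 → root in [0.735000, 0.783750]
Midpoint of [0.735000, 0.783750] = 0.759375

0.759375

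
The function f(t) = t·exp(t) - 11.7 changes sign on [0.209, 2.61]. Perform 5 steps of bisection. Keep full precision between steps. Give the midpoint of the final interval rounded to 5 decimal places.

1.82217

f(0.209000) = -11.442419, f(2.610000) = 23.793523 (opposite signs)
step 1: m = 1.409500, f(m) = -5.929637 < 0 → root in [1.409500, 2.610000]
step 2: m = 2.009750, f(m) = 3.295653 > 0 → root in [1.409500, 2.009750]
step 3: m = 1.709625, f(m) = -2.251093 < 0 → root in [1.709625, 2.009750]
step 4: m = 1.859687, f(m) = 0.242410 > 0 → root in [1.709625, 1.859687]
step 5: m = 1.784656, f(m) = -1.067854 < 0 → root in [1.784656, 1.859687]
Midpoint of [1.784656, 1.859687] = 1.822172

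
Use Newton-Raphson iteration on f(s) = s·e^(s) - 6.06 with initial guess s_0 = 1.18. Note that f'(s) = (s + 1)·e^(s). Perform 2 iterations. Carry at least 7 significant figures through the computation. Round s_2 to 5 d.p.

s_0 = 1.180000: f = -2.219838, f' = 7.094536 → s_1 = 1.180000 - (-2.219838)/(7.094536) = 1.492894
s_1 = 1.492894: f = 0.583312, f' = 11.093268 → s_2 = 1.492894 - (0.583312)/(11.093268) = 1.440312

1.44031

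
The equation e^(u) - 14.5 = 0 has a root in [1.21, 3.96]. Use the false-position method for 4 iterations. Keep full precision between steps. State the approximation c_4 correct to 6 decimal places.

f(1.210000) = -11.146515, f(3.960000) = 37.957326
step 1: c = 1.834247, f(c) = -8.239583 < 0 → new bracket [1.834247, 3.960000]
step 2: c = 2.213392, f(c) = -5.353314 < 0 → new bracket [2.213392, 3.960000]
step 3: c = 2.429277, f(c) = -3.149325 < 0 → new bracket [2.429277, 3.960000]
step 4: c = 2.546551, f(c) = -1.736988 < 0 → new bracket [2.546551, 3.960000]

2.546551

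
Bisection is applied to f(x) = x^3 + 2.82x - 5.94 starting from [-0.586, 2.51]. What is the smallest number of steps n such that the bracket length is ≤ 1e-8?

Initial width b − a = 2.51 − -0.586 = 3.096000.
After n steps the width is (b−a)/2^n; need (b−a)/2^n ≤ 1e-8.
So n ≥ log₂(3.096000/1e-8) = log₂(309600000.0000) ≈ 28.2058.
Hence n = 29.

29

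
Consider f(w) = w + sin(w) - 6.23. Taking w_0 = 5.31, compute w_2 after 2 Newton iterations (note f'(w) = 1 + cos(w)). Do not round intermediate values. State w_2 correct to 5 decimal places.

6.25595

w_0 = 5.310000: f = -1.746682, f' = 1.562669 → w_1 = 5.310000 - (-1.746682)/(1.562669) = 6.427756
w_1 = 6.427756: f = 0.341823, f' = 1.989568 → w_2 = 6.427756 - (0.341823)/(1.989568) = 6.255948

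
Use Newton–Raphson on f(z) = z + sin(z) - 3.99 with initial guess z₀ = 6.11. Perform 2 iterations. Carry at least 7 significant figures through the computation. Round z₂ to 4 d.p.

f'(z) = 1 + cos(z)
z_0 = 6.110000: f = 1.947679, f' = 1.985041 → z_1 = 6.110000 - (1.947679)/(1.985041) = 5.128822
z_1 = 5.128822: f = 0.224284, f' = 1.404501 → z_2 = 5.128822 - (0.224284)/(1.404501) = 4.969132

4.9691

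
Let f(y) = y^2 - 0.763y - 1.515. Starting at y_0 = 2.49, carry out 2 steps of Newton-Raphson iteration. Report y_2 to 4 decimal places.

1.6789

f'(y) = 2y - 0.763
y_0 = 2.490000: f = 2.785230, f' = 4.217000 → y_1 = 2.490000 - (2.785230)/(4.217000) = 1.829523
y_1 = 1.829523: f = 0.436229, f' = 2.896047 → y_2 = 1.829523 - (0.436229)/(2.896047) = 1.678894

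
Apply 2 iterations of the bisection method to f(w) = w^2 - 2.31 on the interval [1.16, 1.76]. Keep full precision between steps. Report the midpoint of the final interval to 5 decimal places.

1.53500

f(1.160000) = -0.964400, f(1.760000) = 0.787600 (opposite signs)
step 1: m = 1.460000, f(m) = -0.178400 < 0 → root in [1.460000, 1.760000]
step 2: m = 1.610000, f(m) = 0.282100 > 0 → root in [1.460000, 1.610000]
Midpoint of [1.460000, 1.610000] = 1.535000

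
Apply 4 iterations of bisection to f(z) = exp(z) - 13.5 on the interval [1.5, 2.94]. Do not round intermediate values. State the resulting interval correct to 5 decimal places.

[2.58000, 2.67000]

f(1.500000) = -9.018311, f(2.940000) = 5.415846 (opposite signs)
step 1: m = 2.220000, f(m) = -4.292669 < 0 → root in [2.220000, 2.940000]
step 2: m = 2.580000, f(m) = -0.302862 < 0 → root in [2.580000, 2.940000]
step 3: m = 2.760000, f(m) = 2.299843 > 0 → root in [2.580000, 2.760000]
step 4: m = 2.670000, f(m) = 0.939969 > 0 → root in [2.580000, 2.670000]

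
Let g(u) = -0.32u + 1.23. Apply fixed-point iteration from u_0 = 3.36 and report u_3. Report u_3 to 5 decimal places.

0.85225

u_1 = g(3.360000) = 0.154800
u_2 = g(0.154800) = 1.180464
u_3 = g(1.180464) = 0.852252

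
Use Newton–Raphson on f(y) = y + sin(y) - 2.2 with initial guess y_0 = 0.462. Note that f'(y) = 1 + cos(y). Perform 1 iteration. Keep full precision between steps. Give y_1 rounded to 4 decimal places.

1.1439

y_0 = 0.462000: f = -1.292261, f' = 1.895163 → y_1 = 0.462000 - (-1.292261)/(1.895163) = 1.143873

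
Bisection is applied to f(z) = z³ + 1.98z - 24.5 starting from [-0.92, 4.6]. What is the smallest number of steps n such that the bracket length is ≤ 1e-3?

Initial width b − a = 4.6 − -0.92 = 5.520000.
After n steps the width is (b−a)/2^n; need (b−a)/2^n ≤ 1e-3.
So n ≥ log₂(5.520000/1e-3) = log₂(5520.0000) ≈ 12.4305.
Hence n = 13.

13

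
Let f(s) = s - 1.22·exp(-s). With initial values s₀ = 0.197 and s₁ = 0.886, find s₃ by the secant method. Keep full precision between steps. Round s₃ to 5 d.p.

0.64100

f(s_0) = -0.804853, f(s_1) = 0.382992
s_2 = 0.886000 - (0.382992)·(0.886000 - 0.197000)/(0.382992 - (-0.804853)) = 0.663848; f(s_2) = 0.035712
s_3 = 0.663848 - (0.035712)·(0.663848 - 0.886000)/(0.035712 - (0.382992)) = 0.641004; f(s_3) = -0.001647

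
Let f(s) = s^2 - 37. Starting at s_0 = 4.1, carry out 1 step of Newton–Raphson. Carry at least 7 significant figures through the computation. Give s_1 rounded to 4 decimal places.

6.5622

Newton update: s ← s − f(s)/f'(s).
f'(s) = 2s
s_0 = 4.100000: f = -20.190000, f' = 8.200000 → s_1 = 4.100000 - (-20.190000)/(8.200000) = 6.562195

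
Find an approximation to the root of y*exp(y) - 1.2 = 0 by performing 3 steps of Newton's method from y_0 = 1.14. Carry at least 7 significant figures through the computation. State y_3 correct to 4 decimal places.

Newton update: y ← y − f(y)/f'(y).
f'(y) = (y+1)*exp(y)
y_0 = 1.140000: f = 2.364516, f' = 6.691284 → y_1 = 1.140000 - (2.364516)/(6.691284) = 0.786627
y_1 = 0.786627: f = 0.527417, f' = 3.923395 → y_2 = 0.786627 - (0.527417)/(3.923395) = 0.652199
y_2 = 0.652199: f = 0.052064, f' = 3.171821 → y_3 = 0.652199 - (0.052064)/(3.171821) = 0.635784

0.6358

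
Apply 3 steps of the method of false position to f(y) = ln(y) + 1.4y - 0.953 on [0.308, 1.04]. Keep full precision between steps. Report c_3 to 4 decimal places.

False-position update: c = (a·f(b) − b·f(a))/(f(b) − f(a)); replace the endpoint whose sign matches f(c).
f(0.308000) = -1.699455, f(1.040000) = 0.542221
step 1: c = 0.862943, f(c) = 0.107712 > 0 → new bracket [0.308000, 0.862943]
step 2: c = 0.829866, f(c) = 0.022322 > 0 → new bracket [0.308000, 0.829866]
step 3: c = 0.823101, f(c) = 0.004664 > 0 → new bracket [0.308000, 0.823101]

0.8231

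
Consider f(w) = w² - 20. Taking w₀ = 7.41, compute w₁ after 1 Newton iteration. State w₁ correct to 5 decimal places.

5.05453

f'(w) = 2w
w_0 = 7.410000: f = 34.908100, f' = 14.820000 → w_1 = 7.410000 - (34.908100)/(14.820000) = 5.054528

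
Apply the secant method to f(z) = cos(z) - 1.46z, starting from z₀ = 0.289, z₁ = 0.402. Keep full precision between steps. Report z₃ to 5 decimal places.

0.57436

f(z_0) = 0.536589, f(z_1) = 0.333360
z_2 = 0.402000 - (0.333360)·(0.402000 - 0.289000)/(0.333360 - (0.536589)) = 0.587356; f(z_2) = -0.025131
z_3 = 0.587356 - (-0.025131)·(0.587356 - 0.402000)/(-0.025131 - (0.333360)) = 0.574362; f(z_3) = 0.000970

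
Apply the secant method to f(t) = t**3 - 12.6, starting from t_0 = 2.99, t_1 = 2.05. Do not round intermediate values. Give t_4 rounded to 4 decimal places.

f(t_0) = 14.130899, f(t_1) = -3.984875
t_2 = 2.050000 - (-3.984875)·(2.050000 - 2.990000)/(-3.984875 - (14.130899)) = 2.256769; f(t_2) = -1.106260
t_3 = 2.256769 - (-1.106260)·(2.256769 - 2.050000)/(-1.106260 - (-3.984875)) = 2.336231; f(t_3) = 0.151091
t_4 = 2.336231 - (0.151091)·(2.336231 - 2.256769)/(0.151091 - (-1.106260)) = 2.326682; f(t_4) = -0.004619

2.3267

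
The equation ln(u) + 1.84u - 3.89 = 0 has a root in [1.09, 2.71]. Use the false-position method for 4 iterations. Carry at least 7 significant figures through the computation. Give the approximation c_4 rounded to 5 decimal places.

False-position update: c = (a·f(b) − b·f(a))/(f(b) − f(a)); replace the endpoint whose sign matches f(c).
f(1.090000) = -1.798222, f(2.710000) = 2.093349
step 1: c = 1.838572, f(c) = 0.101961 > 0 → new bracket [1.090000, 1.838572]
step 2: c = 1.798404, f(c) = 0.005964 > 0 → new bracket [1.090000, 1.798404]
step 3: c = 1.796063, f(c) = 0.000352 > 0 → new bracket [1.090000, 1.796063]
step 4: c = 1.795924, f(c) = 0.000021 > 0 → new bracket [1.090000, 1.795924]

1.79592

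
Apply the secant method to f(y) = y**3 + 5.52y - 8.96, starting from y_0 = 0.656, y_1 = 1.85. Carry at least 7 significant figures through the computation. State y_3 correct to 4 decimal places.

Secant update: y_(k+1) = y_k − f(y_k)·(y_k − y_(k-1))/(f(y_k) − f(y_(k-1))).
f(y_0) = -5.056580, f(y_1) = 7.583625
y_2 = 1.850000 - (7.583625)·(1.850000 - 0.656000)/(7.583625 - (-5.056580)) = 1.133647; f(y_2) = -1.245356
y_3 = 1.133647 - (-1.245356)·(1.133647 - 1.850000)/(-1.245356 - (7.583625)) = 1.234691; f(y_3) = -0.262268

1.2347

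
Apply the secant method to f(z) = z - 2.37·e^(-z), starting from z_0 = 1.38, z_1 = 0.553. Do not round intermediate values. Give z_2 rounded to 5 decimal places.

f(z_0) = 0.783759, f(z_1) = -0.810275
z_2 = 0.553000 - (-0.810275)·(0.553000 - 1.380000)/(-0.810275 - (0.783759)) = 0.973378; f(z_2) = 0.077982

0.97338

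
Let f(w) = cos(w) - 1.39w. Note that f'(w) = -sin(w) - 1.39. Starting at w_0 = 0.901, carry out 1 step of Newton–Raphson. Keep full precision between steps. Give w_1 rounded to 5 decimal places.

Newton update: w ← w − f(w)/f'(w).
w_0 = 0.901000: f = -0.631564, f' = -2.173948 → w_1 = 0.901000 - (-0.631564)/(-2.173948) = 0.610485

0.61049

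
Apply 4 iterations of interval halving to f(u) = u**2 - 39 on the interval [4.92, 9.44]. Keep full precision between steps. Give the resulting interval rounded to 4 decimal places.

f(4.920000) = -14.793600, f(9.440000) = 50.113600 (opposite signs)
step 1: m = 7.180000, f(m) = 12.552400 > 0 → root in [4.920000, 7.180000]
step 2: m = 6.050000, f(m) = -2.397500 < 0 → root in [6.050000, 7.180000]
step 3: m = 6.615000, f(m) = 4.758225 > 0 → root in [6.050000, 6.615000]
step 4: m = 6.332500, f(m) = 1.100556 > 0 → root in [6.050000, 6.332500]

[6.0500, 6.3325]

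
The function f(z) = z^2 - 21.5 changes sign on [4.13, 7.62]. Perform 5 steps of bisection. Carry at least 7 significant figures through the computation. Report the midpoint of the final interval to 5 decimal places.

f(4.130000) = -4.443100, f(7.620000) = 36.564400 (opposite signs)
step 1: m = 5.875000, f(m) = 13.015625 > 0 → root in [4.130000, 5.875000]
step 2: m = 5.002500, f(m) = 3.525006 > 0 → root in [4.130000, 5.002500]
step 3: m = 4.566250, f(m) = -0.649361 < 0 → root in [4.566250, 5.002500]
step 4: m = 4.784375, f(m) = 1.390244 > 0 → root in [4.566250, 4.784375]
step 5: m = 4.675313, f(m) = 0.358547 > 0 → root in [4.566250, 4.675313]
Midpoint of [4.566250, 4.675313] = 4.620781

4.62078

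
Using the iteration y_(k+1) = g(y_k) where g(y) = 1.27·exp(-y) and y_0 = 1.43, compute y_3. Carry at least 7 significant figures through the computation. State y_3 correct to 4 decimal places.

y_1 = g(1.430000) = 0.303922
y_2 = g(0.303922) = 0.937156
y_3 = g(0.937156) = 0.497510

0.4975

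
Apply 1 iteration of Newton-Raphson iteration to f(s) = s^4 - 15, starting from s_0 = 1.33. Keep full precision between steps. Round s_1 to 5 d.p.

2.59146

f'(s) = 4s^3
s_0 = 1.330000: f = -11.870993, f' = 9.410548 → s_1 = 1.330000 - (-11.870993)/(9.410548) = 2.591456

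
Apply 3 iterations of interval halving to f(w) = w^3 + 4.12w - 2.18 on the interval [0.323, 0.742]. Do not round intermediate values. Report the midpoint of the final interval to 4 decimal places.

f(0.323000) = -0.815542, f(0.742000) = 1.285558 (opposite signs)
step 1: m = 0.532500, f(m) = 0.164894 > 0 → root in [0.323000, 0.532500]
step 2: m = 0.427750, f(m) = -0.339405 < 0 → root in [0.427750, 0.532500]
step 3: m = 0.480125, f(m) = -0.091207 < 0 → root in [0.480125, 0.532500]
Midpoint of [0.480125, 0.532500] = 0.506312

0.5063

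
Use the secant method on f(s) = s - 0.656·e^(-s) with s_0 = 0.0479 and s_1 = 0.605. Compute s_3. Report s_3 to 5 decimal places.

0.42744

f(s_0) = -0.577418, f(s_1) = 0.246775
s_2 = 0.605000 - (0.246775)·(0.605000 - 0.047900)/(0.246775 - (-0.577418)) = 0.438196; f(s_2) = 0.014946
s_3 = 0.438196 - (0.014946)·(0.438196 - 0.605000)/(0.014946 - (0.246775)) = 0.427443; f(s_3) = -0.000384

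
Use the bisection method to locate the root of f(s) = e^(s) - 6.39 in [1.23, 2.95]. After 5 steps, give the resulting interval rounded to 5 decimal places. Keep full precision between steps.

[1.82125, 1.87500]

f(1.230000) = -2.968770, f(2.950000) = 12.715954 (opposite signs)
step 1: m = 2.090000, f(m) = 1.694915 > 0 → root in [1.230000, 2.090000]
step 2: m = 1.660000, f(m) = -1.130689 < 0 → root in [1.660000, 2.090000]
step 3: m = 1.875000, f(m) = 0.130819 > 0 → root in [1.660000, 1.875000]
step 4: m = 1.767500, f(m) = -0.533805 < 0 → root in [1.767500, 1.875000]
step 5: m = 1.821250, f(m) = -0.210422 < 0 → root in [1.821250, 1.875000]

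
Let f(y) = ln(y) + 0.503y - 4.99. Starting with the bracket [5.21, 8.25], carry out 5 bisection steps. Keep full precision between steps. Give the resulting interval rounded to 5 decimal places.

[6.25500, 6.35000]

f(5.210000) = -0.718790, f(8.250000) = 1.269963 (opposite signs)
step 1: m = 6.730000, f(m) = 0.301765 > 0 → root in [5.210000, 6.730000]
step 2: m = 5.970000, f(m) = -0.200343 < 0 → root in [5.970000, 6.730000]
step 3: m = 6.350000, f(m) = 0.052505 > 0 → root in [5.970000, 6.350000]
step 4: m = 6.160000, f(m) = -0.073443 < 0 → root in [6.160000, 6.350000]
step 5: m = 6.255000, f(m) = -0.010354 < 0 → root in [6.255000, 6.350000]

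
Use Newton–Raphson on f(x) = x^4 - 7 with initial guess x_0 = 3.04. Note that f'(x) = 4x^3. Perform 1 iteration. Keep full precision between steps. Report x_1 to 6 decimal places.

2.342290

Newton update: x ← x − f(x)/f'(x).
x_0 = 3.040000: f = 78.407171, f' = 112.377856 → x_1 = 3.040000 - (78.407171)/(112.377856) = 2.342290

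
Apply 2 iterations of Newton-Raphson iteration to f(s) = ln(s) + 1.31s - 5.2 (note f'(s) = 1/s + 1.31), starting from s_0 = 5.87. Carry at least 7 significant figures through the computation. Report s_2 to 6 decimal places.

Newton update: s ← s − f(s)/f'(s).
s_0 = 5.870000: f = 4.259555, f' = 1.480358 → s_1 = 5.870000 - (4.259555)/(1.480358) = 2.992618
s_1 = 2.992618: f = -0.183522, f' = 1.644156 → s_2 = 2.992618 - (-0.183522)/(1.644156) = 3.104239

3.104239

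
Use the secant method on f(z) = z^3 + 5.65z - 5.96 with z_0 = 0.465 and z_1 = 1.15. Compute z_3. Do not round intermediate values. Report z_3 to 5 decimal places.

0.91527

Secant update: z_(k+1) = z_k − f(z_k)·(z_k − z_(k-1))/(f(z_k) − f(z_(k-1))).
f(z_0) = -3.232205, f(z_1) = 2.058375
z_2 = 1.150000 - (2.058375)·(1.150000 - 0.465000)/(2.058375 - (-3.232205)) = 0.883491; f(z_2) = -0.278661
z_3 = 0.883491 - (-0.278661)·(0.883491 - 1.150000)/(-0.278661 - (2.058375)) = 0.915269; f(z_3) = -0.021995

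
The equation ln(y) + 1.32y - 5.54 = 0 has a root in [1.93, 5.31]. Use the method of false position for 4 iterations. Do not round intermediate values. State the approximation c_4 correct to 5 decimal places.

3.29390

False-position update: c = (a·f(b) − b·f(a))/(f(b) − f(a)); replace the endpoint whose sign matches f(c).
f(1.930000) = -2.334880, f(5.310000) = 3.138792
step 1: c = 3.371792, f(c) = 0.126209 > 0 → new bracket [1.930000, 3.371792]
step 2: c = 3.297854, f(c) = 0.006439 > 0 → new bracket [1.930000, 3.297854]
step 3: c = 3.294092, f(c) = 0.000332 > 0 → new bracket [1.930000, 3.294092]
step 4: c = 3.293898, f(c) = 0.000017 > 0 → new bracket [1.930000, 3.293898]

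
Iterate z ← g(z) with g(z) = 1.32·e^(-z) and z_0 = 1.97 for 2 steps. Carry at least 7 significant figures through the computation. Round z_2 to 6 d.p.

1.098064

z_1 = g(1.970000) = 0.184083
z_2 = g(0.184083) = 1.098064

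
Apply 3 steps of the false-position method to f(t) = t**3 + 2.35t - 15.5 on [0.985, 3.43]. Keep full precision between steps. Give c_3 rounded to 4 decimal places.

2.0986

f(0.985000) = -12.229578, f(3.430000) = 32.914107
step 1: c = 1.647359, f(c) = -7.158119 < 0 → new bracket [1.647359, 3.430000]
step 2: c = 1.965793, f(c) = -3.283893 < 0 → new bracket [1.965793, 3.430000]
step 3: c = 2.098626, f(c) = -1.325394 < 0 → new bracket [2.098626, 3.430000]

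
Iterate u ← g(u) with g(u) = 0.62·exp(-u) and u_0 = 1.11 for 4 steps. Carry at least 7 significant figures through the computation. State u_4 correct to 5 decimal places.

u_1 = g(1.110000) = 0.204327
u_2 = g(0.204327) = 0.505422
u_3 = g(0.505422) = 0.374016
u_4 = g(0.374016) = 0.426539

0.42654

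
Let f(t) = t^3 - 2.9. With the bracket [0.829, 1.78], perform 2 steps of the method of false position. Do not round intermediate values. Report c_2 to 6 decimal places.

f(0.829000) = -2.330277, f(1.780000) = 2.739752
step 1: c = 1.266097, f(c) = -0.870445 < 0 → new bracket [1.266097, 1.780000]
step 2: c = 1.390003, f(c) = -0.214365 < 0 → new bracket [1.390003, 1.780000]

1.390003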